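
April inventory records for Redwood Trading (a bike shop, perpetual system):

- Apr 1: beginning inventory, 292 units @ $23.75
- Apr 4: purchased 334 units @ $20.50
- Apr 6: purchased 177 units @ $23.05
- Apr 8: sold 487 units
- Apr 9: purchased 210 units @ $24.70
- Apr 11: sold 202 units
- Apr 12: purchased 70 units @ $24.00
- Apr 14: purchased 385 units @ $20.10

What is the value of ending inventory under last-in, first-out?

Apr 8, 487 sold [LIFO — newest first]: 177 @ $23.05 + 310 @ $20.50 = $10,434.85
Apr 11, 202 sold [LIFO — newest first]: 202 @ $24.70 = $4,989.40
Total COGS = $10,434.85 + $4,989.40 = $15,424.25
Ending inventory: 292 @ $23.75 + 24 @ $20.50 + 8 @ $24.70 + 70 @ $24.00 + 385 @ $20.10 = $17,043.10

Ending inventory = $17,043.10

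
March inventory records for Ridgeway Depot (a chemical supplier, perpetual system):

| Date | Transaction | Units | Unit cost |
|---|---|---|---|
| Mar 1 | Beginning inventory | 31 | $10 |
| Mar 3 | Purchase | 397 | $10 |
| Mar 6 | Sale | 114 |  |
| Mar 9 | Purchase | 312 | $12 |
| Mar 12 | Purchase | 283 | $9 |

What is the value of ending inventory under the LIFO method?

Mar 6, 114 sold [LIFO — newest first]: 114 @ $10 = $1,140
Ending inventory: 31 @ $10 + 283 @ $10 + 312 @ $12 + 283 @ $9 = $9,431

Ending inventory = $9,431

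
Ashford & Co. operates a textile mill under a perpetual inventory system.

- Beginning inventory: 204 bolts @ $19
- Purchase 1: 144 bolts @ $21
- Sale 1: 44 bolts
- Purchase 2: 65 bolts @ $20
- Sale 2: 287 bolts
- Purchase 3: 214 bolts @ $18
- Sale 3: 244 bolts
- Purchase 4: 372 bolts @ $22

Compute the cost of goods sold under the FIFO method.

COGS = $11,116

Sale 1 (44) [FIFO — oldest first]: 44 @ $19 = $836
Sale 2 (287) [FIFO — oldest first]: 160 @ $19 + 127 @ $21 = $5,707
Sale 3 (244) [FIFO — oldest first]: 17 @ $21 + 65 @ $20 + 162 @ $18 = $4,573
Total COGS = $836 + $5,707 + $4,573 = $11,116
Ending inventory: 52 @ $18 + 372 @ $22 = $9,120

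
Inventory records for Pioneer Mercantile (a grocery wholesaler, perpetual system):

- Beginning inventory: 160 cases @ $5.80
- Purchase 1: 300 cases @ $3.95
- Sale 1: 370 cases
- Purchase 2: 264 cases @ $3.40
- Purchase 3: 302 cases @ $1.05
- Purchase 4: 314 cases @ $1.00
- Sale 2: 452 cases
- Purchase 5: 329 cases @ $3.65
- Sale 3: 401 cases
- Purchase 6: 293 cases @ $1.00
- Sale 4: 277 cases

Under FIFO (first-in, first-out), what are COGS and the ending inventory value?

Sale 1 (370) [FIFO — oldest first]: 160 @ $5.80 + 210 @ $3.95 = $1,757.50
Sale 2 (452) [FIFO — oldest first]: 90 @ $3.95 + 264 @ $3.40 + 98 @ $1.05 = $1,356.00
Sale 3 (401) [FIFO — oldest first]: 204 @ $1.05 + 197 @ $1.00 = $411.20
Sale 4 (277) [FIFO — oldest first]: 117 @ $1.00 + 160 @ $3.65 = $701.00
Total COGS = $1,757.50 + $1,356.00 + $411.20 + $701.00 = $4,225.70
Ending inventory: 169 @ $3.65 + 293 @ $1.00 = $909.85

COGS = $4,225.70; ending inventory = $909.85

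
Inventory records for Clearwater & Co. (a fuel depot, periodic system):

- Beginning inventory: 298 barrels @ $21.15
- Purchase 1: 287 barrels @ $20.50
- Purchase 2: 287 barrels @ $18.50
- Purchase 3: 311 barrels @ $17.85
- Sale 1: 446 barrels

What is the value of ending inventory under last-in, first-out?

Ending inventory = $14,998.20

Sale 1 (446) [LIFO — newest first]: 311 @ $17.85 + 135 @ $18.50 = $8,048.85
Ending inventory: 298 @ $21.15 + 287 @ $20.50 + 152 @ $18.50 = $14,998.20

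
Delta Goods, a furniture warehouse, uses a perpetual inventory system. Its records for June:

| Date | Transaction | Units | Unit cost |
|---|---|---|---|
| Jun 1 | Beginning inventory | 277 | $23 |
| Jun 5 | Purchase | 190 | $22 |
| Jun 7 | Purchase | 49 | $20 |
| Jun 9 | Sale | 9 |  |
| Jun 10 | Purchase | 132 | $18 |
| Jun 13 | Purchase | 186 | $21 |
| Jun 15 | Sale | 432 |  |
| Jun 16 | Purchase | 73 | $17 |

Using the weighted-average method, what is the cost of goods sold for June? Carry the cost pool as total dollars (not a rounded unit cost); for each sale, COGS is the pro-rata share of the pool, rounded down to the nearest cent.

After Jun 1: 277 on hand, pool $6,371.00 (≈ $23.0000 each)
After Jun 5: 467 on hand, pool $10,551.00 (≈ $22.5931 each)
After Jun 7: 516 on hand, pool $11,531.00 (≈ $22.3469 each)
Jun 9, sell 9: 9/516 × $11,531.00 → $201.12
After Jun 10: 639 on hand, pool $13,705.88 (≈ $21.4490 each)
After Jun 13: 825 on hand, pool $17,611.88 (≈ $21.3477 each)
Jun 15, sell 432: 432/825 × $17,611.88 → $9,222.22
After Jun 16: 466 on hand, pool $9,630.66 (≈ $20.6667 each)
Total COGS = $201.12 + $9,222.22 = $9,423.34
Ending inventory (cost pool remaining) = $9,630.66
Check: goods available $19,054.00 = COGS $9,423.34 + ending $9,630.66

COGS = $9,423.34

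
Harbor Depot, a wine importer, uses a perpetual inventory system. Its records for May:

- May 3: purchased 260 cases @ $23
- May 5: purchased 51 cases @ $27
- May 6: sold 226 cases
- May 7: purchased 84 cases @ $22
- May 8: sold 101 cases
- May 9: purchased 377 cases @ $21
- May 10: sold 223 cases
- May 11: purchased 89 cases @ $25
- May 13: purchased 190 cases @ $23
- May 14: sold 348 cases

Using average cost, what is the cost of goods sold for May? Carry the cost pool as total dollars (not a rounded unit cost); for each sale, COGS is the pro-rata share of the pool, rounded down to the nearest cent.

COGS = $20,260.24

After May 3: 260 on hand, pool $5,980.00 (≈ $23.0000 each)
After May 5: 311 on hand, pool $7,357.00 (≈ $23.6559 each)
May 6, sell 226: 226/311 × $7,357.00 → $5,346.24
After May 7: 169 on hand, pool $3,858.76 (≈ $22.8329 each)
May 8, sell 101: 101/169 × $3,858.76 → $2,306.12
After May 9: 445 on hand, pool $9,469.64 (≈ $21.2801 each)
May 10, sell 223: 223/445 × $9,469.64 → $4,745.46
After May 11: 311 on hand, pool $6,949.18 (≈ $22.3446 each)
After May 13: 501 on hand, pool $11,319.18 (≈ $22.5932 each)
May 14, sell 348: 348/501 × $11,319.18 → $7,862.42
Total COGS = $5,346.24 + $2,306.12 + $4,745.46 + $7,862.42 = $20,260.24
Ending inventory (cost pool remaining) = $3,456.76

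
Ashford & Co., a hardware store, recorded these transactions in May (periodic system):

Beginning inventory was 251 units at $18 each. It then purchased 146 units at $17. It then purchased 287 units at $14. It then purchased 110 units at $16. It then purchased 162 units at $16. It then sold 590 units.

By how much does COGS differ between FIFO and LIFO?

FIFO COGS: 251 @ $18 + 146 @ $17 + 193 @ $14 = $9,702
LIFO COGS: 162 @ $16 + 110 @ $16 + 287 @ $14 + 31 @ $17 = $8,897
Difference = |$9,702 − $8,897| = $805

$805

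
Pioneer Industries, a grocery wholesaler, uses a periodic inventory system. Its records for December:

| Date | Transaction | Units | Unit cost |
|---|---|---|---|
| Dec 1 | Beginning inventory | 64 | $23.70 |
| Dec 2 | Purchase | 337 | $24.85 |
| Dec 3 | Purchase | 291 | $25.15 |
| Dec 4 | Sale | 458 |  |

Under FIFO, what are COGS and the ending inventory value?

COGS = $11,324.80; ending inventory = $5,885.10

Dec 4, 458 sold [FIFO — oldest first]: 64 @ $23.70 + 337 @ $24.85 + 57 @ $25.15 = $11,324.80
Ending inventory: 234 @ $25.15 = $5,885.10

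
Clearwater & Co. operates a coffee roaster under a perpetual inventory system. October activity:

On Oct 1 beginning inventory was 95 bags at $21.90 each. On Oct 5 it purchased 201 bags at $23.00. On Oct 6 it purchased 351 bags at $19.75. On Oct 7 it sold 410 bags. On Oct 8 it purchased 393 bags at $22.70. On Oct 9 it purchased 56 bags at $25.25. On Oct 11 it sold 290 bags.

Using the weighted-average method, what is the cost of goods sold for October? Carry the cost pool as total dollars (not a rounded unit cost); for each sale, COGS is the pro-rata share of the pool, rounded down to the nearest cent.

COGS = $15,121.48

After Oct 1: 95 on hand, pool $2,080.50 (≈ $21.9000 each)
After Oct 5: 296 on hand, pool $6,703.50 (≈ $22.6470 each)
After Oct 6: 647 on hand, pool $13,635.75 (≈ $21.0753 each)
Oct 7, sell 410: 410/647 × $13,635.75 → $8,640.89
After Oct 8: 630 on hand, pool $13,915.96 (≈ $22.0888 each)
After Oct 9: 686 on hand, pool $15,329.96 (≈ $22.3469 each)
Oct 11, sell 290: 290/686 × $15,329.96 → $6,480.59
Total COGS = $8,640.89 + $6,480.59 = $15,121.48
Ending inventory (cost pool remaining) = $8,849.37
Check: goods available $23,970.85 = COGS $15,121.48 + ending $8,849.37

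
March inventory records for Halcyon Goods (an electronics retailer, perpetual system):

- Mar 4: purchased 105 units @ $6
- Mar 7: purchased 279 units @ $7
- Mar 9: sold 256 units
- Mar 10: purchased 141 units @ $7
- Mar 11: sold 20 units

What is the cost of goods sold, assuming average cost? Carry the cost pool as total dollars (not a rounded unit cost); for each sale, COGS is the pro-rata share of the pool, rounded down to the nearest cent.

After Mar 4: 105 on hand, pool $630.00 (≈ $6.0000 each)
After Mar 7: 384 on hand, pool $2,583.00 (≈ $6.7266 each)
Mar 9, sell 256: 256/384 × $2,583.00 → $1,722.00
After Mar 10: 269 on hand, pool $1,848.00 (≈ $6.8699 each)
Mar 11, sell 20: 20/269 × $1,848.00 → $137.39
Total COGS = $1,722.00 + $137.39 = $1,859.39
Ending inventory (cost pool remaining) = $1,710.61
Check: goods available $3,570.00 = COGS $1,859.39 + ending $1,710.61

COGS = $1,859.39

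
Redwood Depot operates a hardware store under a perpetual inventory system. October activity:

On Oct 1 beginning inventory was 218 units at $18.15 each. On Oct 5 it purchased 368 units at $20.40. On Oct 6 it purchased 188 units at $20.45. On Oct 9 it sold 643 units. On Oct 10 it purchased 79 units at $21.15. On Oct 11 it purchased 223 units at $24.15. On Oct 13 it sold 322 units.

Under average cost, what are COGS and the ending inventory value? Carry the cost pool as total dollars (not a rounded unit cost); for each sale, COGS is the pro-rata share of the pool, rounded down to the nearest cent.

After Oct 1: 218 on hand, pool $3,956.70 (≈ $18.1500 each)
After Oct 5: 586 on hand, pool $11,463.90 (≈ $19.5630 each)
After Oct 6: 774 on hand, pool $15,308.50 (≈ $19.7784 each)
Oct 9, sell 643: 643/774 × $15,308.50 → $12,717.52
After Oct 10: 210 on hand, pool $4,261.83 (≈ $20.2944 each)
After Oct 11: 433 on hand, pool $9,647.28 (≈ $22.2801 each)
Oct 13, sell 322: 322/433 × $9,647.28 → $7,174.18
Total COGS = $12,717.52 + $7,174.18 = $19,891.70
Ending inventory (cost pool remaining) = $2,473.10
Check: goods available $22,364.80 = COGS $19,891.70 + ending $2,473.10

COGS = $19,891.70; ending inventory = $2,473.10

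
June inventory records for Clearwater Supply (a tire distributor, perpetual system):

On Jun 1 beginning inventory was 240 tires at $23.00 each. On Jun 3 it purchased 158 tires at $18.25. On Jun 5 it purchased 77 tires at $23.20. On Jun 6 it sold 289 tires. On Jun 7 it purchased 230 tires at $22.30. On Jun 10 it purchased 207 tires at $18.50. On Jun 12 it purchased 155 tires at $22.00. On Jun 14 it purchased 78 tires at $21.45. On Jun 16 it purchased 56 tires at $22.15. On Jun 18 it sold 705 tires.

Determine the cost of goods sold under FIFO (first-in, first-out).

Jun 6, 289 sold [FIFO — oldest first]: 240 @ $23.00 + 49 @ $18.25 = $6,414.25
Jun 18, 705 sold [FIFO — oldest first]: 109 @ $18.25 + 77 @ $23.20 + 230 @ $22.30 + 207 @ $18.50 + 82 @ $22.00 = $14,538.15
Total COGS = $6,414.25 + $14,538.15 = $20,952.40
Ending inventory: 73 @ $22.00 + 78 @ $21.45 + 56 @ $22.15 = $4,519.50

COGS = $20,952.40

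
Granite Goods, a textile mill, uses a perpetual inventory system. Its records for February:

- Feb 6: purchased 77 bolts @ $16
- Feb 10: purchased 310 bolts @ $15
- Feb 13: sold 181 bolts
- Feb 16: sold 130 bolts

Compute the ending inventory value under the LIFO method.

Ending inventory = $1,216

Feb 13, 181 sold [LIFO — newest first]: 181 @ $15 = $2,715
Feb 16, 130 sold [LIFO — newest first]: 129 @ $15 + 1 @ $16 = $1,951
Total COGS = $2,715 + $1,951 = $4,666
Ending inventory: 76 @ $16 = $1,216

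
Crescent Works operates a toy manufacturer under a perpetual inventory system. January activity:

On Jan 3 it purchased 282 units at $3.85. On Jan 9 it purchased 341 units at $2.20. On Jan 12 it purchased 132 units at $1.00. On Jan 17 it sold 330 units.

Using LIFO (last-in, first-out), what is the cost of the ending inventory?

Ending inventory = $1,400.30

Jan 17, 330 sold [LIFO — newest first]: 132 @ $1.00 + 198 @ $2.20 = $567.60
Ending inventory: 282 @ $3.85 + 143 @ $2.20 = $1,400.30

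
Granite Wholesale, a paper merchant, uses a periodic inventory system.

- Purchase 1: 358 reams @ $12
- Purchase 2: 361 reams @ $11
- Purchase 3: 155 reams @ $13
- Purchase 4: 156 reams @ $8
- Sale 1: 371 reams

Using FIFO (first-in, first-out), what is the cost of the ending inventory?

Sale 1 (371) [FIFO — oldest first]: 358 @ $12 + 13 @ $11 = $4,439
Ending inventory: 348 @ $11 + 155 @ $13 + 156 @ $8 = $7,091

Ending inventory = $7,091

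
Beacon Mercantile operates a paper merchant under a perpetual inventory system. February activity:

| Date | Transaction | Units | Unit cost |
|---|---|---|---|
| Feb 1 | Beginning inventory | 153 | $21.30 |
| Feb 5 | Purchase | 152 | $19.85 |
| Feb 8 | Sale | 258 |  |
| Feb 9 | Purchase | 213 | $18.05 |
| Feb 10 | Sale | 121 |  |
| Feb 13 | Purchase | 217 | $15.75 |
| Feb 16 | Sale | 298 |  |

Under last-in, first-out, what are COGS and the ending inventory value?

COGS = $12,338.85; ending inventory = $1,199.65

Feb 8, 258 sold [LIFO — newest first]: 152 @ $19.85 + 106 @ $21.30 = $5,275.00
Feb 10, 121 sold [LIFO — newest first]: 121 @ $18.05 = $2,184.05
Feb 16, 298 sold [LIFO — newest first]: 217 @ $15.75 + 81 @ $18.05 = $4,879.80
Total COGS = $5,275.00 + $2,184.05 + $4,879.80 = $12,338.85
Ending inventory: 47 @ $21.30 + 11 @ $18.05 = $1,199.65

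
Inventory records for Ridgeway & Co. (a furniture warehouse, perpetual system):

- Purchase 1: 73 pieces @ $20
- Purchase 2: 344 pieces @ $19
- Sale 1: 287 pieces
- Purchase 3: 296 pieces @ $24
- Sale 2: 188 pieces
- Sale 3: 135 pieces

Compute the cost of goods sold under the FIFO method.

COGS = $12,628

Sale 1 (287) [FIFO — oldest first]: 73 @ $20 + 214 @ $19 = $5,526
Sale 2 (188) [FIFO — oldest first]: 130 @ $19 + 58 @ $24 = $3,862
Sale 3 (135) [FIFO — oldest first]: 135 @ $24 = $3,240
Total COGS = $5,526 + $3,862 + $3,240 = $12,628
Ending inventory: 103 @ $24 = $2,472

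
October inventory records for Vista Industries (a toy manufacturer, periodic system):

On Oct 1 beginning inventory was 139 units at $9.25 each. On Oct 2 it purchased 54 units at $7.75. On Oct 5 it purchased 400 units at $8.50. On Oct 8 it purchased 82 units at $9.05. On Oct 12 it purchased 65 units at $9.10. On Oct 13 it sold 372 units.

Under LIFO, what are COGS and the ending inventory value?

COGS = $3,246.10; ending inventory = $3,191.75

Oct 13, 372 sold [LIFO — newest first]: 65 @ $9.10 + 82 @ $9.05 + 225 @ $8.50 = $3,246.10
Ending inventory: 139 @ $9.25 + 54 @ $7.75 + 175 @ $8.50 = $3,191.75
Check: goods available $6,437.85 = COGS $3,246.10 + ending $3,191.75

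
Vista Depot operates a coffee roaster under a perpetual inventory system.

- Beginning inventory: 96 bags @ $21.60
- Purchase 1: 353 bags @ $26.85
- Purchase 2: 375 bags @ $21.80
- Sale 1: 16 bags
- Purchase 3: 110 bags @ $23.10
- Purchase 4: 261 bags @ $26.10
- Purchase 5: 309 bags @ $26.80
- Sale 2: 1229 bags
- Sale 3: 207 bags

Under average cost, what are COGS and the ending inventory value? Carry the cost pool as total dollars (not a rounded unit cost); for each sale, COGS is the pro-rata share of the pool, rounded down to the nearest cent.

After Beginning: 96 on hand, pool $2,073.60 (≈ $21.6000 each)
After Purchase 1: 449 on hand, pool $11,551.65 (≈ $25.7275 each)
After Purchase 2: 824 on hand, pool $19,726.65 (≈ $23.9401 each)
Sale 1, sell 16: 16/824 × $19,726.65 → $383.04
After Purchase 3: 918 on hand, pool $21,884.61 (≈ $23.8394 each)
After Purchase 4: 1179 on hand, pool $28,696.71 (≈ $24.3399 each)
After Purchase 5: 1488 on hand, pool $36,977.91 (≈ $24.8507 each)
Sale 2, sell 1229: 1229/1488 × $36,977.91 → $30,541.56
Sale 3, sell 207: 207/259 × $6,436.35 → $5,144.10
Total COGS = $383.04 + $30,541.56 + $5,144.10 = $36,068.70
Ending inventory (cost pool remaining) = $1,292.25

COGS = $36,068.70; ending inventory = $1,292.25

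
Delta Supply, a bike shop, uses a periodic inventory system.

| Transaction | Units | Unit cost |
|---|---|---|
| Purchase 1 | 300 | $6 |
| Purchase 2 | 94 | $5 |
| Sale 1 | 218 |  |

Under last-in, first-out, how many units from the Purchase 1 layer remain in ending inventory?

Sale 1 (218) [LIFO — newest first]: 94 @ $5 + 124 @ $6 = $1,214
Ending inventory: 176 @ $6 = $1,056

176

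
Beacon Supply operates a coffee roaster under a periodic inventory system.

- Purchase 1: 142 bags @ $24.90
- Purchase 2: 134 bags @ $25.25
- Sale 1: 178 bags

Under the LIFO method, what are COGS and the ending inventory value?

COGS = $4,479.10; ending inventory = $2,440.20

Sale 1 (178) [LIFO — newest first]: 134 @ $25.25 + 44 @ $24.90 = $4,479.10
Ending inventory: 98 @ $24.90 = $2,440.20
Check: goods available $6,919.30 = COGS $4,479.10 + ending $2,440.20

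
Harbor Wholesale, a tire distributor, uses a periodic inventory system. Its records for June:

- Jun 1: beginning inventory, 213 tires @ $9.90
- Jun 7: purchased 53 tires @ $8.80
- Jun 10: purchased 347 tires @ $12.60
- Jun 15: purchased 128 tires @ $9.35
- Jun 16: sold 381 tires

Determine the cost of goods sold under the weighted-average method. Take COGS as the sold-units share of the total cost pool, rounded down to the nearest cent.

COGS = $4,187.45

Jun 16, sell 381: 381/741 × $8,144.10 → $4,187.45
Ending inventory (cost pool remaining) = $3,956.65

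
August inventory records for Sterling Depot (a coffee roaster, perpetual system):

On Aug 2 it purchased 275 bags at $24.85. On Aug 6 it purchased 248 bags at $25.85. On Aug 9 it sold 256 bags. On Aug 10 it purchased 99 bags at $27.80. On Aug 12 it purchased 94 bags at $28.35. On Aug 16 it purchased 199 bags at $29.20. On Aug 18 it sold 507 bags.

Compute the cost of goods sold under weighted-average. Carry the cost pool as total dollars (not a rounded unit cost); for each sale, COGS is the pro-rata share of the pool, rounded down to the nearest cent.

After Aug 2: 275 on hand, pool $6,833.75 (≈ $24.8500 each)
After Aug 6: 523 on hand, pool $13,244.55 (≈ $25.3242 each)
Aug 9, sell 256: 256/523 × $13,244.55 → $6,482.99
After Aug 10: 366 on hand, pool $9,513.76 (≈ $25.9939 each)
After Aug 12: 460 on hand, pool $12,178.66 (≈ $26.4753 each)
After Aug 16: 659 on hand, pool $17,989.46 (≈ $27.2981 each)
Aug 18, sell 507: 507/659 × $17,989.46 → $13,840.14
Total COGS = $6,482.99 + $13,840.14 = $20,323.13
Ending inventory (cost pool remaining) = $4,149.32

COGS = $20,323.13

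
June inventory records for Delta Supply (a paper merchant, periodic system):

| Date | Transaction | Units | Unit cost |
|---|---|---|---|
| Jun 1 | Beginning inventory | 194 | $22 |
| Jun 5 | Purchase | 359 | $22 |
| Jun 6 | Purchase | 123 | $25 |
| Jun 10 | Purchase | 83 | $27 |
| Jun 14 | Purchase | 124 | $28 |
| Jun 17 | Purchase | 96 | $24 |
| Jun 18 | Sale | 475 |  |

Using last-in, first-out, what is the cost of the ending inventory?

Jun 18, 475 sold [LIFO — newest first]: 96 @ $24 + 124 @ $28 + 83 @ $27 + 123 @ $25 + 49 @ $22 = $12,170
Ending inventory: 194 @ $22 + 310 @ $22 = $11,088
Check: goods available $23,258 = COGS $12,170 + ending $11,088

Ending inventory = $11,088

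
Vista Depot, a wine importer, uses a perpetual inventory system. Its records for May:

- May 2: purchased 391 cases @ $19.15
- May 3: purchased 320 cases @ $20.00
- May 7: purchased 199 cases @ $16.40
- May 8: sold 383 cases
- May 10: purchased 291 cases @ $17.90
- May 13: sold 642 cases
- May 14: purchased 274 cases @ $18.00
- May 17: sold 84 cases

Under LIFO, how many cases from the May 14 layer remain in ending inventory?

May 8, 383 sold [LIFO — newest first]: 199 @ $16.40 + 184 @ $20.00 = $6,943.60
May 13, 642 sold [LIFO — newest first]: 291 @ $17.90 + 136 @ $20.00 + 215 @ $19.15 = $12,046.15
May 17, 84 sold [LIFO — newest first]: 84 @ $18.00 = $1,512.00
Total COGS = $6,943.60 + $12,046.15 + $1,512.00 = $20,501.75
Ending inventory: 176 @ $19.15 + 190 @ $18.00 = $6,790.40

190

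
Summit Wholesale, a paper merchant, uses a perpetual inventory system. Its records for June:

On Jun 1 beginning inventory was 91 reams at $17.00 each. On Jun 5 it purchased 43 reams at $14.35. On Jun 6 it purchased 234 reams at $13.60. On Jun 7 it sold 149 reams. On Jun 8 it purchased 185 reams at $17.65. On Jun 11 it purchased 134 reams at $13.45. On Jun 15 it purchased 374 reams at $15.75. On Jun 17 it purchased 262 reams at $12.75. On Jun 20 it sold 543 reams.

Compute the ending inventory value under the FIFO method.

Ending inventory = $9,152.25

Jun 7, 149 sold [FIFO — oldest first]: 91 @ $17.00 + 43 @ $14.35 + 15 @ $13.60 = $2,368.05
Jun 20, 543 sold [FIFO — oldest first]: 219 @ $13.60 + 185 @ $17.65 + 134 @ $13.45 + 5 @ $15.75 = $8,124.70
Total COGS = $2,368.05 + $8,124.70 = $10,492.75
Ending inventory: 369 @ $15.75 + 262 @ $12.75 = $9,152.25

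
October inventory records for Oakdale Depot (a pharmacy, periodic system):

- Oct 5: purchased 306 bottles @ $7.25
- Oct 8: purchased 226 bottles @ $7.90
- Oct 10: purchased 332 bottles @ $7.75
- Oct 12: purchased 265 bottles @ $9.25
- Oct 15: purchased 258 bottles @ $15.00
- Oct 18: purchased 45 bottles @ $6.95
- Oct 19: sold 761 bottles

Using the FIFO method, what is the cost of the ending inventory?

Oct 19, 761 sold [FIFO — oldest first]: 306 @ $7.25 + 226 @ $7.90 + 229 @ $7.75 = $5,778.65
Ending inventory: 103 @ $7.75 + 265 @ $9.25 + 258 @ $15.00 + 45 @ $6.95 = $7,432.25

Ending inventory = $7,432.25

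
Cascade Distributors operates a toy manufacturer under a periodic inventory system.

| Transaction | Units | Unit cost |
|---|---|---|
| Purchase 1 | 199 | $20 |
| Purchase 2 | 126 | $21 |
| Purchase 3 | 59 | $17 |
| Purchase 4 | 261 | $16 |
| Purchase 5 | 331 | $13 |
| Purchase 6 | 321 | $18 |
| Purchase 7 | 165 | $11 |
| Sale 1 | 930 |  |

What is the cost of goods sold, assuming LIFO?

Sale 1 (930) [LIFO — newest first]: 165 @ $11 + 321 @ $18 + 331 @ $13 + 113 @ $16 = $13,704
Ending inventory: 199 @ $20 + 126 @ $21 + 59 @ $17 + 148 @ $16 = $9,997
Check: goods available $23,701 = COGS $13,704 + ending $9,997

COGS = $13,704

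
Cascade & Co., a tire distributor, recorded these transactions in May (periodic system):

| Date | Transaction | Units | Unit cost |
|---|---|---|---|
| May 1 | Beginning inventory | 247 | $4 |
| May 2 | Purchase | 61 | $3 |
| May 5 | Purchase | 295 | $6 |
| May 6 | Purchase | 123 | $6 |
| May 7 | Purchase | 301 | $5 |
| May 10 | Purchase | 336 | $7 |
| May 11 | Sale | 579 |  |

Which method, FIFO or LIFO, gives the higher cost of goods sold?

FIFO COGS: 247 @ $4 + 61 @ $3 + 271 @ $6 = $2,797
LIFO COGS: 336 @ $7 + 243 @ $5 = $3,567

LIFO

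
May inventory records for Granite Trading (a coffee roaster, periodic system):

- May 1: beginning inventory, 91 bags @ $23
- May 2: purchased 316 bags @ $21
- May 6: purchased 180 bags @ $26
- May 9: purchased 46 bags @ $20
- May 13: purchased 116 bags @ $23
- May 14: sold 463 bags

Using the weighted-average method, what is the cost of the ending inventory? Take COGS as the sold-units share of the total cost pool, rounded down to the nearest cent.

Ending inventory = $6,490.18

May 14, sell 463: 463/749 × $16,997.00 → $10,506.82
Ending inventory (cost pool remaining) = $6,490.18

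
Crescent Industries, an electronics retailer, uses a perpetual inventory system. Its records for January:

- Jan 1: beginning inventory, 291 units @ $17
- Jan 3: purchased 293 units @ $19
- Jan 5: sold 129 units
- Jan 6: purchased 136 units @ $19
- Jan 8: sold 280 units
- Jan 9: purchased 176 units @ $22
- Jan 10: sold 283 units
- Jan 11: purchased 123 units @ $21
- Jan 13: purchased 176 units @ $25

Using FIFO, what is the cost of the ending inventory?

Jan 5, 129 sold [FIFO — oldest first]: 129 @ $17 = $2,193
Jan 8, 280 sold [FIFO — oldest first]: 162 @ $17 + 118 @ $19 = $4,996
Jan 10, 283 sold [FIFO — oldest first]: 175 @ $19 + 108 @ $19 = $5,377
Total COGS = $2,193 + $4,996 + $5,377 = $12,566
Ending inventory: 28 @ $19 + 176 @ $22 + 123 @ $21 + 176 @ $25 = $11,387

Ending inventory = $11,387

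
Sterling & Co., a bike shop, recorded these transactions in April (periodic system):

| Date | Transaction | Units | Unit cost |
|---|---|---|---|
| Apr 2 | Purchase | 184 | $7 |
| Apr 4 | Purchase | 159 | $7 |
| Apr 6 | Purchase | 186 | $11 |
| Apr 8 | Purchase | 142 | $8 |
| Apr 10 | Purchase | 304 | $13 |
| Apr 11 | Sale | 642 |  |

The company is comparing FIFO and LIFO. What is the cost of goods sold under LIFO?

COGS = $7,204

FIFO COGS: 184 @ $7 + 159 @ $7 + 186 @ $11 + 113 @ $8 = $5,351
LIFO COGS: 304 @ $13 + 142 @ $8 + 186 @ $11 + 10 @ $7 = $7,204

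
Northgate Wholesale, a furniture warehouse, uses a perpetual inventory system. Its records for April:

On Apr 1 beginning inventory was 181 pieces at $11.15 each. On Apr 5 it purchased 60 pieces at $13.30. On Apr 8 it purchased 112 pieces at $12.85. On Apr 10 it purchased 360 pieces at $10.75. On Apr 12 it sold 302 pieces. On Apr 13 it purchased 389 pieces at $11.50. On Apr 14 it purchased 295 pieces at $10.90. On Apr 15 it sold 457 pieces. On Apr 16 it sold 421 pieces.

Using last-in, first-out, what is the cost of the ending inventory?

Apr 12, 302 sold [LIFO — newest first]: 302 @ $10.75 = $3,246.50
Apr 15, 457 sold [LIFO — newest first]: 295 @ $10.90 + 162 @ $11.50 = $5,078.50
Apr 16, 421 sold [LIFO — newest first]: 227 @ $11.50 + 58 @ $10.75 + 112 @ $12.85 + 24 @ $13.30 = $4,992.40
Total COGS = $3,246.50 + $5,078.50 + $4,992.40 = $13,317.40
Ending inventory: 181 @ $11.15 + 36 @ $13.30 = $2,496.95

Ending inventory = $2,496.95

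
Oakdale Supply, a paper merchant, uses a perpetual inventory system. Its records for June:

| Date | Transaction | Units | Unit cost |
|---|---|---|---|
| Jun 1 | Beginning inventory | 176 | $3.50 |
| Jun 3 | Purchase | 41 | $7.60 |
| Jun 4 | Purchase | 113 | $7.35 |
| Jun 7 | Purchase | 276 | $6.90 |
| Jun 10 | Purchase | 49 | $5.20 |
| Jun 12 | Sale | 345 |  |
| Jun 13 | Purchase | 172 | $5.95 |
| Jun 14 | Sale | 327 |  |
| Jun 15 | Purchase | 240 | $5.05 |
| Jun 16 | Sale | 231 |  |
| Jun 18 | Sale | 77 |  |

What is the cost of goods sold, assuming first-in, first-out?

COGS = $5,713.40

Jun 12, 345 sold [FIFO — oldest first]: 176 @ $3.50 + 41 @ $7.60 + 113 @ $7.35 + 15 @ $6.90 = $1,861.65
Jun 14, 327 sold [FIFO — oldest first]: 261 @ $6.90 + 49 @ $5.20 + 17 @ $5.95 = $2,156.85
Jun 16, 231 sold [FIFO — oldest first]: 155 @ $5.95 + 76 @ $5.05 = $1,306.05
Jun 18, 77 sold [FIFO — oldest first]: 77 @ $5.05 = $388.85
Total COGS = $1,861.65 + $2,156.85 + $1,306.05 + $388.85 = $5,713.40
Ending inventory: 87 @ $5.05 = $439.35
Check: goods available $6,152.75 = COGS $5,713.40 + ending $439.35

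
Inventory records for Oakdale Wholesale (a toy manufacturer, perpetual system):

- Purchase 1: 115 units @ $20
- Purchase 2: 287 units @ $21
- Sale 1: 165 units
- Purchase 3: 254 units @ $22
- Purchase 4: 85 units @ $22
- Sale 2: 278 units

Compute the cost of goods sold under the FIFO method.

Sale 1 (165) [FIFO — oldest first]: 115 @ $20 + 50 @ $21 = $3,350
Sale 2 (278) [FIFO — oldest first]: 237 @ $21 + 41 @ $22 = $5,879
Total COGS = $3,350 + $5,879 = $9,229
Ending inventory: 213 @ $22 + 85 @ $22 = $6,556

COGS = $9,229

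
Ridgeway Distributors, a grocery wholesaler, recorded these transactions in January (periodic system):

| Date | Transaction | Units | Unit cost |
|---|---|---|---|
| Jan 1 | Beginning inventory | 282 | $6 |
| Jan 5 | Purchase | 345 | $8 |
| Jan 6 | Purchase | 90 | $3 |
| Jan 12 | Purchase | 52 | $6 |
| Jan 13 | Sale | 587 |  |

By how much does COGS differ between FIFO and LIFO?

FIFO COGS: 282 @ $6 + 305 @ $8 = $4,132
LIFO COGS: 52 @ $6 + 90 @ $3 + 345 @ $8 + 100 @ $6 = $3,942
Difference = |$4,132 − $3,942| = $190

$190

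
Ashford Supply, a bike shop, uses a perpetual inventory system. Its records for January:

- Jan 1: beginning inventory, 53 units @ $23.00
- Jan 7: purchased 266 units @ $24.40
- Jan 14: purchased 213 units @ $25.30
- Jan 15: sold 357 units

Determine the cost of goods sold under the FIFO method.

Jan 15, 357 sold [FIFO — oldest first]: 53 @ $23.00 + 266 @ $24.40 + 38 @ $25.30 = $8,670.80
Ending inventory: 175 @ $25.30 = $4,427.50
Check: goods available $13,098.30 = COGS $8,670.80 + ending $4,427.50

COGS = $8,670.80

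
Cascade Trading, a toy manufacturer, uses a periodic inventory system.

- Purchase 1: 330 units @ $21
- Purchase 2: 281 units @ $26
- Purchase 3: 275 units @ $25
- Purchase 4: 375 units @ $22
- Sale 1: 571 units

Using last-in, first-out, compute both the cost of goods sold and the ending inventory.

Sale 1 (571) [LIFO — newest first]: 375 @ $22 + 196 @ $25 = $13,150
Ending inventory: 330 @ $21 + 281 @ $26 + 79 @ $25 = $16,211
Check: goods available $29,361 = COGS $13,150 + ending $16,211

COGS = $13,150; ending inventory = $16,211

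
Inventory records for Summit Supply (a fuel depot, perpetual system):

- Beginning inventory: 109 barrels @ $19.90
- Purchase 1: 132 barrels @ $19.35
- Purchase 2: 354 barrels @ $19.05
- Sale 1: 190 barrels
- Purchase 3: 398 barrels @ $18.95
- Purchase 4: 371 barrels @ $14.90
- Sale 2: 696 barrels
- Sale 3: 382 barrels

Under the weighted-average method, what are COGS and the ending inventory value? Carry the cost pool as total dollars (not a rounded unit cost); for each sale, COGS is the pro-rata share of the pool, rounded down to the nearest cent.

COGS = $22,829.99; ending inventory = $1,707.01

After Beginning: 109 on hand, pool $2,169.10 (≈ $19.9000 each)
After Purchase 1: 241 on hand, pool $4,723.30 (≈ $19.5988 each)
After Purchase 2: 595 on hand, pool $11,467.00 (≈ $19.2723 each)
Sale 1, sell 190: 190/595 × $11,467.00 → $3,661.73
After Purchase 3: 803 on hand, pool $15,347.37 (≈ $19.1125 each)
After Purchase 4: 1174 on hand, pool $20,875.27 (≈ $17.7813 each)
Sale 2, sell 696: 696/1174 × $20,875.27 → $12,375.79
Sale 3, sell 382: 382/478 × $8,499.48 → $6,792.47
Total COGS = $3,661.73 + $12,375.79 + $6,792.47 = $22,829.99
Ending inventory (cost pool remaining) = $1,707.01
Check: goods available $24,537.00 = COGS $22,829.99 + ending $1,707.01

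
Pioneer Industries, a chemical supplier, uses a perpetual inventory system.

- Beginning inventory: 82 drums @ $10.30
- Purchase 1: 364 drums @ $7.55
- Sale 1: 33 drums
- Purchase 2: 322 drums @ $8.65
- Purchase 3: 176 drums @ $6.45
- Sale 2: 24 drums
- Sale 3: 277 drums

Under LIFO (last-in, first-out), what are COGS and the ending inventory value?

Sale 1 (33) [LIFO — newest first]: 33 @ $7.55 = $249.15
Sale 2 (24) [LIFO — newest first]: 24 @ $6.45 = $154.80
Sale 3 (277) [LIFO — newest first]: 152 @ $6.45 + 125 @ $8.65 = $2,061.65
Total COGS = $249.15 + $154.80 + $2,061.65 = $2,465.60
Ending inventory: 82 @ $10.30 + 331 @ $7.55 + 197 @ $8.65 = $5,047.70

COGS = $2,465.60; ending inventory = $5,047.70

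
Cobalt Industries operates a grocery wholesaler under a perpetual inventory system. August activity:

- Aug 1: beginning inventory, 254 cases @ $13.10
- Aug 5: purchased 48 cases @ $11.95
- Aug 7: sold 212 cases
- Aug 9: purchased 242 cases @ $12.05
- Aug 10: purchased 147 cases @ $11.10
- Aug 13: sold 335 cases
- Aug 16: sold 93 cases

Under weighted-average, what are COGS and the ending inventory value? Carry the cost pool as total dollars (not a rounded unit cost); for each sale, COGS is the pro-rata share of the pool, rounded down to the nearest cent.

COGS = $7,840.80; ending inventory = $608.00

After Aug 1: 254 on hand, pool $3,327.40 (≈ $13.1000 each)
After Aug 5: 302 on hand, pool $3,901.00 (≈ $12.9172 each)
Aug 7, sell 212: 212/302 × $3,901.00 → $2,738.45
After Aug 9: 332 on hand, pool $4,078.65 (≈ $12.2851 each)
After Aug 10: 479 on hand, pool $5,710.35 (≈ $11.9214 each)
Aug 13, sell 335: 335/479 × $5,710.35 → $3,993.66
Aug 16, sell 93: 93/144 × $1,716.69 → $1,108.69
Total COGS = $2,738.45 + $3,993.66 + $1,108.69 = $7,840.80
Ending inventory (cost pool remaining) = $608.00
Check: goods available $8,448.80 = COGS $7,840.80 + ending $608.00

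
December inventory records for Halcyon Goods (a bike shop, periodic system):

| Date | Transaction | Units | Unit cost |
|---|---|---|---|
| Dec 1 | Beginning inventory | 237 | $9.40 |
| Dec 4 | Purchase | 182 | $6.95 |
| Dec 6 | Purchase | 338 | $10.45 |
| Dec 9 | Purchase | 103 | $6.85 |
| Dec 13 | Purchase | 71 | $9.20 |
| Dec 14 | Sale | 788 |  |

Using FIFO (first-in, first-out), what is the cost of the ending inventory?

Dec 14, 788 sold [FIFO — oldest first]: 237 @ $9.40 + 182 @ $6.95 + 338 @ $10.45 + 31 @ $6.85 = $7,237.15
Ending inventory: 72 @ $6.85 + 71 @ $9.20 = $1,146.40

Ending inventory = $1,146.40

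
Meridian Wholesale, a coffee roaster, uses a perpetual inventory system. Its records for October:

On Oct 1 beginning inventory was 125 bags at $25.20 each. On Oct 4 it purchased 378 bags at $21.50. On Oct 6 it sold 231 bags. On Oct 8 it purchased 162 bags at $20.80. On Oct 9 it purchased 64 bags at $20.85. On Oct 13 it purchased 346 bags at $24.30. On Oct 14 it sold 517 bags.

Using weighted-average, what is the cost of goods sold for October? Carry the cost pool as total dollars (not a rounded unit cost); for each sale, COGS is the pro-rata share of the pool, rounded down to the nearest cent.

After Oct 1: 125 on hand, pool $3,150.00 (≈ $25.2000 each)
After Oct 4: 503 on hand, pool $11,277.00 (≈ $22.4195 each)
Oct 6, sell 231: 231/503 × $11,277.00 → $5,178.90
After Oct 8: 434 on hand, pool $9,467.70 (≈ $21.8150 each)
After Oct 9: 498 on hand, pool $10,802.10 (≈ $21.6910 each)
After Oct 13: 844 on hand, pool $19,209.90 (≈ $22.7605 each)
Oct 14, sell 517: 517/844 × $19,209.90 → $11,767.20
Total COGS = $5,178.90 + $11,767.20 = $16,946.10
Ending inventory (cost pool remaining) = $7,442.70

COGS = $16,946.10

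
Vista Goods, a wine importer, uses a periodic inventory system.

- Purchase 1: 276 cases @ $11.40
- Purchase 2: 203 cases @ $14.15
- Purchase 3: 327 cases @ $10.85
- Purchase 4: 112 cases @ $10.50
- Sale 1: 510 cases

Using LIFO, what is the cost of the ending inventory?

Sale 1 (510) [LIFO — newest first]: 112 @ $10.50 + 327 @ $10.85 + 71 @ $14.15 = $5,728.60
Ending inventory: 276 @ $11.40 + 132 @ $14.15 = $5,014.20

Ending inventory = $5,014.20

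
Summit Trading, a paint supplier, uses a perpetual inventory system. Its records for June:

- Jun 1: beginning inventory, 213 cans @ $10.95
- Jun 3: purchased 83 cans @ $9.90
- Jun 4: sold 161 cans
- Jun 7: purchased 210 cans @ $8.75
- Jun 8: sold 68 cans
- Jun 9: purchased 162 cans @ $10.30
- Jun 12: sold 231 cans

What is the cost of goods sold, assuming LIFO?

Jun 4, 161 sold [LIFO — newest first]: 83 @ $9.90 + 78 @ $10.95 = $1,675.80
Jun 8, 68 sold [LIFO — newest first]: 68 @ $8.75 = $595.00
Jun 12, 231 sold [LIFO — newest first]: 162 @ $10.30 + 69 @ $8.75 = $2,272.35
Total COGS = $1,675.80 + $595.00 + $2,272.35 = $4,543.15
Ending inventory: 135 @ $10.95 + 73 @ $8.75 = $2,117.00
Check: goods available $6,660.15 = COGS $4,543.15 + ending $2,117.00

COGS = $4,543.15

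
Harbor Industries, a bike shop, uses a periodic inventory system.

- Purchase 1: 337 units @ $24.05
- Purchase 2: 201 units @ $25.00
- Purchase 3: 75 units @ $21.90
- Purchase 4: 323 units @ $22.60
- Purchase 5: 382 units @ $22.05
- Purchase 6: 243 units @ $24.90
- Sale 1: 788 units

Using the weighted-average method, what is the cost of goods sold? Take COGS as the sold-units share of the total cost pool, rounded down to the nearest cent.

COGS = $18,448.56

Sale 1, sell 788: 788/1561 × $36,545.95 → $18,448.56
Ending inventory (cost pool remaining) = $18,097.39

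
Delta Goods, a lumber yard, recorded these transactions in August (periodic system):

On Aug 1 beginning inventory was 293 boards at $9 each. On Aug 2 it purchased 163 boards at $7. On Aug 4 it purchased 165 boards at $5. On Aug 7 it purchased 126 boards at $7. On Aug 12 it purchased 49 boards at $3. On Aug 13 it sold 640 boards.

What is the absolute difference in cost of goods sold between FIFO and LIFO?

FIFO COGS: 293 @ $9 + 163 @ $7 + 165 @ $5 + 19 @ $7 = $4,736
LIFO COGS: 49 @ $3 + 126 @ $7 + 165 @ $5 + 163 @ $7 + 137 @ $9 = $4,228
Difference = |$4,736 − $4,228| = $508

$508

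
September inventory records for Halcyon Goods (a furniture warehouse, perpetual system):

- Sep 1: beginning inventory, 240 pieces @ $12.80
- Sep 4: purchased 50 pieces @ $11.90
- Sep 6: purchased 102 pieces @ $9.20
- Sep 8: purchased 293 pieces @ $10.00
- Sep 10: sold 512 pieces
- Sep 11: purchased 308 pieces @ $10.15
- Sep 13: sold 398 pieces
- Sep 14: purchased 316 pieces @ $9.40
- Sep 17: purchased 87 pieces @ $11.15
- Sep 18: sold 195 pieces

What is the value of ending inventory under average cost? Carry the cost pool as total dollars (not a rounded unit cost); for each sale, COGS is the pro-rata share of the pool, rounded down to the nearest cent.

After Sep 1: 240 on hand, pool $3,072.00 (≈ $12.8000 each)
After Sep 4: 290 on hand, pool $3,667.00 (≈ $12.6448 each)
After Sep 6: 392 on hand, pool $4,605.40 (≈ $11.7485 each)
After Sep 8: 685 on hand, pool $7,535.40 (≈ $11.0006 each)
Sep 10, sell 512: 512/685 × $7,535.40 → $5,632.29
After Sep 11: 481 on hand, pool $5,029.31 (≈ $10.4559 each)
Sep 13, sell 398: 398/481 × $5,029.31 → $4,161.46
After Sep 14: 399 on hand, pool $3,838.25 (≈ $9.6197 each)
After Sep 17: 486 on hand, pool $4,808.30 (≈ $9.8936 each)
Sep 18, sell 195: 195/486 × $4,808.30 → $1,929.25
Total COGS = $5,632.29 + $4,161.46 + $1,929.25 = $11,723.00
Ending inventory (cost pool remaining) = $2,879.05
Check: goods available $14,602.05 = COGS $11,723.00 + ending $2,879.05

Ending inventory = $2,879.05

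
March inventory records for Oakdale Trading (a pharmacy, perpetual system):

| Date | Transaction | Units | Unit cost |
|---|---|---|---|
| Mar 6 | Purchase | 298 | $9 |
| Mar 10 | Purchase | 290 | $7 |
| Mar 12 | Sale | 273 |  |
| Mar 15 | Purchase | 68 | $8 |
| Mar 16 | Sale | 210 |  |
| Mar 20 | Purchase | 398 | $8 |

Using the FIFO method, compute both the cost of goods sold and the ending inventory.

Mar 12, 273 sold [FIFO — oldest first]: 273 @ $9 = $2,457
Mar 16, 210 sold [FIFO — oldest first]: 25 @ $9 + 185 @ $7 = $1,520
Total COGS = $2,457 + $1,520 = $3,977
Ending inventory: 105 @ $7 + 68 @ $8 + 398 @ $8 = $4,463
Check: goods available $8,440 = COGS $3,977 + ending $4,463

COGS = $3,977; ending inventory = $4,463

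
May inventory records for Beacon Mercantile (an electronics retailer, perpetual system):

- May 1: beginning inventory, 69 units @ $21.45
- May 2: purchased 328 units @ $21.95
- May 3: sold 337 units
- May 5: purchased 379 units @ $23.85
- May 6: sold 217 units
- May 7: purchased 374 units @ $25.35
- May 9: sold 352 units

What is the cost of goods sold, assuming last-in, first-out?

COGS = $21,491.30

May 3, 337 sold [LIFO — newest first]: 328 @ $21.95 + 9 @ $21.45 = $7,392.65
May 6, 217 sold [LIFO — newest first]: 217 @ $23.85 = $5,175.45
May 9, 352 sold [LIFO — newest first]: 352 @ $25.35 = $8,923.20
Total COGS = $7,392.65 + $5,175.45 + $8,923.20 = $21,491.30
Ending inventory: 60 @ $21.45 + 162 @ $23.85 + 22 @ $25.35 = $5,708.40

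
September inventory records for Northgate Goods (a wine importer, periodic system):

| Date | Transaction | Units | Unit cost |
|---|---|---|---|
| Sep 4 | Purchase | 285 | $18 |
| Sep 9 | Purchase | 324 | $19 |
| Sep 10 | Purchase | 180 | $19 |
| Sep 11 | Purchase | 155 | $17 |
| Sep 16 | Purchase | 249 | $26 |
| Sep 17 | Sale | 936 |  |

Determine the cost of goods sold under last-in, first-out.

Sep 17, 936 sold [LIFO — newest first]: 249 @ $26 + 155 @ $17 + 180 @ $19 + 324 @ $19 + 28 @ $18 = $19,189
Ending inventory: 257 @ $18 = $4,626

COGS = $19,189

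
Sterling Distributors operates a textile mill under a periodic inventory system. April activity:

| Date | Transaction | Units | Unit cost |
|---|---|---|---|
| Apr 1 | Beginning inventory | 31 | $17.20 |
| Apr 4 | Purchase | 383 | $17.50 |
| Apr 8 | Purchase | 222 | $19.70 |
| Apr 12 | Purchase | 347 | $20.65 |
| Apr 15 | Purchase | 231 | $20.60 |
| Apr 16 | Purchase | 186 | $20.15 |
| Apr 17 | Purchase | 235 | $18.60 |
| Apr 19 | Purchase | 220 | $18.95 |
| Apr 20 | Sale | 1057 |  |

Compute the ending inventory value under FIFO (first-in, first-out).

Ending inventory = $15,522.10

Apr 20, 1057 sold [FIFO — oldest first]: 31 @ $17.20 + 383 @ $17.50 + 222 @ $19.70 + 347 @ $20.65 + 74 @ $20.60 = $20,299.05
Ending inventory: 157 @ $20.60 + 186 @ $20.15 + 235 @ $18.60 + 220 @ $18.95 = $15,522.10
Check: goods available $35,821.15 = COGS $20,299.05 + ending $15,522.10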